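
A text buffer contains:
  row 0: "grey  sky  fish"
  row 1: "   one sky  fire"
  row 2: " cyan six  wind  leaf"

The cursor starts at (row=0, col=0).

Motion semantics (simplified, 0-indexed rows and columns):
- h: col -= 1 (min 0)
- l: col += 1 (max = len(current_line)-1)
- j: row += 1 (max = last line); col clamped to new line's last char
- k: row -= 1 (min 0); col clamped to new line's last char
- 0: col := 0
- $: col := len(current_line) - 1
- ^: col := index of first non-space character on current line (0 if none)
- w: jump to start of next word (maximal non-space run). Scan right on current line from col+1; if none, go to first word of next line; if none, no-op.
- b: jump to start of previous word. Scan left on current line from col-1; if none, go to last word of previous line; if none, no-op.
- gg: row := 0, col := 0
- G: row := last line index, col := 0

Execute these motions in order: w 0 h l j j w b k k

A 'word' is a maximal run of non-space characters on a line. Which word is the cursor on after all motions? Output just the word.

Answer: grey

Derivation:
After 1 (w): row=0 col=6 char='s'
After 2 (0): row=0 col=0 char='g'
After 3 (h): row=0 col=0 char='g'
After 4 (l): row=0 col=1 char='r'
After 5 (j): row=1 col=1 char='_'
After 6 (j): row=2 col=1 char='c'
After 7 (w): row=2 col=6 char='s'
After 8 (b): row=2 col=1 char='c'
After 9 (k): row=1 col=1 char='_'
After 10 (k): row=0 col=1 char='r'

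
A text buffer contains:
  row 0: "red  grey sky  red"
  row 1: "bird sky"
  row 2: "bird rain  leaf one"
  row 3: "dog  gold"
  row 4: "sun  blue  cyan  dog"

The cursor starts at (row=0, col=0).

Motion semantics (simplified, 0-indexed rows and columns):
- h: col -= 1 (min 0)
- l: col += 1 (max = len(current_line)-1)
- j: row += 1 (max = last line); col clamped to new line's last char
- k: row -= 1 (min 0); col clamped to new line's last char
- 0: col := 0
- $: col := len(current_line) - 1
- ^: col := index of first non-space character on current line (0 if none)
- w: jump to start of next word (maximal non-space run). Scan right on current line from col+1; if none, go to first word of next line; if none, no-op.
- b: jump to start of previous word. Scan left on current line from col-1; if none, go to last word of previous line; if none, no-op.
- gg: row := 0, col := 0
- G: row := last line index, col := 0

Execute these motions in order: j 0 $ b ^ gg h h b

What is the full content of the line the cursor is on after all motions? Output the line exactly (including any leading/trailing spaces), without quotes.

After 1 (j): row=1 col=0 char='b'
After 2 (0): row=1 col=0 char='b'
After 3 ($): row=1 col=7 char='y'
After 4 (b): row=1 col=5 char='s'
After 5 (^): row=1 col=0 char='b'
After 6 (gg): row=0 col=0 char='r'
After 7 (h): row=0 col=0 char='r'
After 8 (h): row=0 col=0 char='r'
After 9 (b): row=0 col=0 char='r'

Answer: red  grey sky  red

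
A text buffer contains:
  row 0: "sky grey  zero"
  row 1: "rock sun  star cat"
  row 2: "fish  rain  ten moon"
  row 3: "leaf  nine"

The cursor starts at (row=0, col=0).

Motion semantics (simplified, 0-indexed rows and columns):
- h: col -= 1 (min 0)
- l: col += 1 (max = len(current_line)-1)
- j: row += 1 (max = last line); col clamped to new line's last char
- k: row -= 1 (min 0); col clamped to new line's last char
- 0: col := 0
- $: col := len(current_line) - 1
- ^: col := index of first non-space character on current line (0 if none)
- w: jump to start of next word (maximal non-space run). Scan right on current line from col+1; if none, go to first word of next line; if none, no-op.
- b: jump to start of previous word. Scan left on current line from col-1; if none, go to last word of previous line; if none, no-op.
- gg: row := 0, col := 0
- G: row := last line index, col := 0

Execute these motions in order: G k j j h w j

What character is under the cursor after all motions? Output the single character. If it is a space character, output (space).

After 1 (G): row=3 col=0 char='l'
After 2 (k): row=2 col=0 char='f'
After 3 (j): row=3 col=0 char='l'
After 4 (j): row=3 col=0 char='l'
After 5 (h): row=3 col=0 char='l'
After 6 (w): row=3 col=6 char='n'
After 7 (j): row=3 col=6 char='n'

Answer: n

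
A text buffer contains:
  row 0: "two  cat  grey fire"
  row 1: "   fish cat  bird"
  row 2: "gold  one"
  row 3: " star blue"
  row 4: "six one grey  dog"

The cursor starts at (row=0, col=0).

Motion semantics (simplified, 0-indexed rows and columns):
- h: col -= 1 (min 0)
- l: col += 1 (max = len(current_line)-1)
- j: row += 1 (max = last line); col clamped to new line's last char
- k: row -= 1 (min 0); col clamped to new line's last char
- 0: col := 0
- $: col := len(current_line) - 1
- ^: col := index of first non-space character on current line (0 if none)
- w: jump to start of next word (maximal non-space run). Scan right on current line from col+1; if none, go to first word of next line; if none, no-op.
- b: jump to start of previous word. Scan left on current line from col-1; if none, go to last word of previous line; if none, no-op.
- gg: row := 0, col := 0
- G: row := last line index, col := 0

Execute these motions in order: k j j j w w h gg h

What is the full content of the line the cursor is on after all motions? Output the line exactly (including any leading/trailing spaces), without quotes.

After 1 (k): row=0 col=0 char='t'
After 2 (j): row=1 col=0 char='_'
After 3 (j): row=2 col=0 char='g'
After 4 (j): row=3 col=0 char='_'
After 5 (w): row=3 col=1 char='s'
After 6 (w): row=3 col=6 char='b'
After 7 (h): row=3 col=5 char='_'
After 8 (gg): row=0 col=0 char='t'
After 9 (h): row=0 col=0 char='t'

Answer: two  cat  grey fire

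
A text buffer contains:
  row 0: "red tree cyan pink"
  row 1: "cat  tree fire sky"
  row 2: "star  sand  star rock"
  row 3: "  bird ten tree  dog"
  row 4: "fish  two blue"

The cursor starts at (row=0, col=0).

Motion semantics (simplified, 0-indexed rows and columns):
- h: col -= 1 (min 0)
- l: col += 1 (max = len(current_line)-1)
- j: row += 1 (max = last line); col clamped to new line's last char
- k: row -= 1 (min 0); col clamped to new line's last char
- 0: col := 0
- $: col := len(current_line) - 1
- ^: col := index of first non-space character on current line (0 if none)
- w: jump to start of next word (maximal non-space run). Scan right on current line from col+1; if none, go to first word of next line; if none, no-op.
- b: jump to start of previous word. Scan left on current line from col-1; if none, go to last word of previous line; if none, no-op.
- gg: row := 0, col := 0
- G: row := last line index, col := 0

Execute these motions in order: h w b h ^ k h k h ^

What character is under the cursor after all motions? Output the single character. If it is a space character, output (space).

After 1 (h): row=0 col=0 char='r'
After 2 (w): row=0 col=4 char='t'
After 3 (b): row=0 col=0 char='r'
After 4 (h): row=0 col=0 char='r'
After 5 (^): row=0 col=0 char='r'
After 6 (k): row=0 col=0 char='r'
After 7 (h): row=0 col=0 char='r'
After 8 (k): row=0 col=0 char='r'
After 9 (h): row=0 col=0 char='r'
After 10 (^): row=0 col=0 char='r'

Answer: r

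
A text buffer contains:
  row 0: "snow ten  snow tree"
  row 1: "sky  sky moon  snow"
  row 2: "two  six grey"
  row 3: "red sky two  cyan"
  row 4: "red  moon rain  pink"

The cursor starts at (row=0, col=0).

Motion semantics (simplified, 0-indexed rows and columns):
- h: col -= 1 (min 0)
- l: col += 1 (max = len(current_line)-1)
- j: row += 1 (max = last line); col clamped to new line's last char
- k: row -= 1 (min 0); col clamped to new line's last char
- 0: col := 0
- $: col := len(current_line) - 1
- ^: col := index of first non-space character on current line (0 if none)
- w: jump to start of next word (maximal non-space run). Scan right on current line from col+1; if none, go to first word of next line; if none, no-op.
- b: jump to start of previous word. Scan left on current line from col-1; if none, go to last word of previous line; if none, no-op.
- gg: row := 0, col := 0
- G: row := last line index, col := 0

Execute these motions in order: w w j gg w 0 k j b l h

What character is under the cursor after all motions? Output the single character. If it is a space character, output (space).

After 1 (w): row=0 col=5 char='t'
After 2 (w): row=0 col=10 char='s'
After 3 (j): row=1 col=10 char='o'
After 4 (gg): row=0 col=0 char='s'
After 5 (w): row=0 col=5 char='t'
After 6 (0): row=0 col=0 char='s'
After 7 (k): row=0 col=0 char='s'
After 8 (j): row=1 col=0 char='s'
After 9 (b): row=0 col=15 char='t'
After 10 (l): row=0 col=16 char='r'
After 11 (h): row=0 col=15 char='t'

Answer: t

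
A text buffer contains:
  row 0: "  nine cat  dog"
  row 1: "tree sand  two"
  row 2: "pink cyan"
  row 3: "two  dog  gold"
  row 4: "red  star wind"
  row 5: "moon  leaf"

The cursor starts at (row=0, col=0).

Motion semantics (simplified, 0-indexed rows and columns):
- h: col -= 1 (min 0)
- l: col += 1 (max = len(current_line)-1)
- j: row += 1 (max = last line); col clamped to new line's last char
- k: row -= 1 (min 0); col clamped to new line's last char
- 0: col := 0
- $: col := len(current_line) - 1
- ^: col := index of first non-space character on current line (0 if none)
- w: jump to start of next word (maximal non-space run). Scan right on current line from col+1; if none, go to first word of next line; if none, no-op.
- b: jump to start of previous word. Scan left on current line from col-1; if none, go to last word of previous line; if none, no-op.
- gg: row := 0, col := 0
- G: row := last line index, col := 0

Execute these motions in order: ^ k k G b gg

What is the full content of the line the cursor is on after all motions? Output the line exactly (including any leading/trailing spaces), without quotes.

Answer:   nine cat  dog

Derivation:
After 1 (^): row=0 col=2 char='n'
After 2 (k): row=0 col=2 char='n'
After 3 (k): row=0 col=2 char='n'
After 4 (G): row=5 col=0 char='m'
After 5 (b): row=4 col=10 char='w'
After 6 (gg): row=0 col=0 char='_'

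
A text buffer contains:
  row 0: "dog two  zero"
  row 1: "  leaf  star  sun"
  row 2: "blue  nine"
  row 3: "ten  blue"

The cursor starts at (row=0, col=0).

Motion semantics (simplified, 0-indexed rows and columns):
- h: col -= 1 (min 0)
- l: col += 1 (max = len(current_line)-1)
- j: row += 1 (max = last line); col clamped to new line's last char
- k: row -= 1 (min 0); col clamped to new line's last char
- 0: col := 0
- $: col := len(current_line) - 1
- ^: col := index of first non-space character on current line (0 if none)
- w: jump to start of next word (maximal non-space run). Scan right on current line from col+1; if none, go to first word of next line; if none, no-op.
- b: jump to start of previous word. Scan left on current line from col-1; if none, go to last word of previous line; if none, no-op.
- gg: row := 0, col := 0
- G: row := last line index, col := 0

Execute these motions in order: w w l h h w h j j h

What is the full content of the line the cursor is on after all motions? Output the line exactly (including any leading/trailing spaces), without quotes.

After 1 (w): row=0 col=4 char='t'
After 2 (w): row=0 col=9 char='z'
After 3 (l): row=0 col=10 char='e'
After 4 (h): row=0 col=9 char='z'
After 5 (h): row=0 col=8 char='_'
After 6 (w): row=0 col=9 char='z'
After 7 (h): row=0 col=8 char='_'
After 8 (j): row=1 col=8 char='s'
After 9 (j): row=2 col=8 char='n'
After 10 (h): row=2 col=7 char='i'

Answer: blue  nine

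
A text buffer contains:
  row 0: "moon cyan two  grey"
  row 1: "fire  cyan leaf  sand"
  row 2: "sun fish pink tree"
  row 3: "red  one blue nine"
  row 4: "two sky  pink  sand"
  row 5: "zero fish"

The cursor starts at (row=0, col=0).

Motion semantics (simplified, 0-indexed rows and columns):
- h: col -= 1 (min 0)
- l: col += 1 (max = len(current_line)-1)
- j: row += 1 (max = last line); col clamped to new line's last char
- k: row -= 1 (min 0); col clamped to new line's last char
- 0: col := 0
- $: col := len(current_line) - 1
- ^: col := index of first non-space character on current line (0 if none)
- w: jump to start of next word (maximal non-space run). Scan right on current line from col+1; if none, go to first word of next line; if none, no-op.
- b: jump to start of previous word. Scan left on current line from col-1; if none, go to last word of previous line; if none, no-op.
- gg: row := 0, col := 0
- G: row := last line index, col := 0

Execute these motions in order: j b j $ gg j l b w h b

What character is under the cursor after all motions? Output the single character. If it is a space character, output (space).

Answer: f

Derivation:
After 1 (j): row=1 col=0 char='f'
After 2 (b): row=0 col=15 char='g'
After 3 (j): row=1 col=15 char='_'
After 4 ($): row=1 col=20 char='d'
After 5 (gg): row=0 col=0 char='m'
After 6 (j): row=1 col=0 char='f'
After 7 (l): row=1 col=1 char='i'
After 8 (b): row=1 col=0 char='f'
After 9 (w): row=1 col=6 char='c'
After 10 (h): row=1 col=5 char='_'
After 11 (b): row=1 col=0 char='f'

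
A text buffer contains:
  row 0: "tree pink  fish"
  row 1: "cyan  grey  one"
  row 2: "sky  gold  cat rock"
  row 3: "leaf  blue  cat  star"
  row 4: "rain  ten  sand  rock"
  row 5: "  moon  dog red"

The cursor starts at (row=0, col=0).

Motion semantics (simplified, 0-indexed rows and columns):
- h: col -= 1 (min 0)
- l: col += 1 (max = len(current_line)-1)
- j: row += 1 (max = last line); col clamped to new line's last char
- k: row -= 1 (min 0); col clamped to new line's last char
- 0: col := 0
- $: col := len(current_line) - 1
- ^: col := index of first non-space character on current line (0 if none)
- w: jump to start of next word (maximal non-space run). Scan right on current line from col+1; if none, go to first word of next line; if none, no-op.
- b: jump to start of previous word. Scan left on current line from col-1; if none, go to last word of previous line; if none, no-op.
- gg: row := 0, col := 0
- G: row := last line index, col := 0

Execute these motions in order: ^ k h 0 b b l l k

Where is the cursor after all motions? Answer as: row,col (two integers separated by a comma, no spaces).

Answer: 0,2

Derivation:
After 1 (^): row=0 col=0 char='t'
After 2 (k): row=0 col=0 char='t'
After 3 (h): row=0 col=0 char='t'
After 4 (0): row=0 col=0 char='t'
After 5 (b): row=0 col=0 char='t'
After 6 (b): row=0 col=0 char='t'
After 7 (l): row=0 col=1 char='r'
After 8 (l): row=0 col=2 char='e'
After 9 (k): row=0 col=2 char='e'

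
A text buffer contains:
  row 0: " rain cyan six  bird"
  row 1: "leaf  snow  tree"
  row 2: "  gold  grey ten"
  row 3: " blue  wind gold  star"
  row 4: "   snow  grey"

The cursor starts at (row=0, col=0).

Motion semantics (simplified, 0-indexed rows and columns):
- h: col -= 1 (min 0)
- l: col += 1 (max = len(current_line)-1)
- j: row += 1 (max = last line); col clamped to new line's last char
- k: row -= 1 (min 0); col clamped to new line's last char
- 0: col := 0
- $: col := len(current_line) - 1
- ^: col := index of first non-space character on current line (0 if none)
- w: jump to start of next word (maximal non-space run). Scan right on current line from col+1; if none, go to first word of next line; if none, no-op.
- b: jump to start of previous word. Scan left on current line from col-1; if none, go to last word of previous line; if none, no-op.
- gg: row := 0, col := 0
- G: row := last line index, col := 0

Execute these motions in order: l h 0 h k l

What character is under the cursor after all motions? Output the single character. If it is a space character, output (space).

After 1 (l): row=0 col=1 char='r'
After 2 (h): row=0 col=0 char='_'
After 3 (0): row=0 col=0 char='_'
After 4 (h): row=0 col=0 char='_'
After 5 (k): row=0 col=0 char='_'
After 6 (l): row=0 col=1 char='r'

Answer: r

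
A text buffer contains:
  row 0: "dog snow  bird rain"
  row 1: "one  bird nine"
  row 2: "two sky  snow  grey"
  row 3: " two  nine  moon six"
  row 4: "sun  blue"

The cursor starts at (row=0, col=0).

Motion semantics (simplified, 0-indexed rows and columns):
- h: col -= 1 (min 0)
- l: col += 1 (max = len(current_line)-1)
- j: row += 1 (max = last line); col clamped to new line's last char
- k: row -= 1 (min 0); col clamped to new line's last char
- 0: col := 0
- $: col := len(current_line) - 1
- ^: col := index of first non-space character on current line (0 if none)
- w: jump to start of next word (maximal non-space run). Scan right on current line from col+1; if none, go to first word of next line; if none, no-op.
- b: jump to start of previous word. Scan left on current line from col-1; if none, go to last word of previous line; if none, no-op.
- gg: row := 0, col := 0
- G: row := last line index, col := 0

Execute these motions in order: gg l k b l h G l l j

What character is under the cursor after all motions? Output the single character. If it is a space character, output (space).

After 1 (gg): row=0 col=0 char='d'
After 2 (l): row=0 col=1 char='o'
After 3 (k): row=0 col=1 char='o'
After 4 (b): row=0 col=0 char='d'
After 5 (l): row=0 col=1 char='o'
After 6 (h): row=0 col=0 char='d'
After 7 (G): row=4 col=0 char='s'
After 8 (l): row=4 col=1 char='u'
After 9 (l): row=4 col=2 char='n'
After 10 (j): row=4 col=2 char='n'

Answer: n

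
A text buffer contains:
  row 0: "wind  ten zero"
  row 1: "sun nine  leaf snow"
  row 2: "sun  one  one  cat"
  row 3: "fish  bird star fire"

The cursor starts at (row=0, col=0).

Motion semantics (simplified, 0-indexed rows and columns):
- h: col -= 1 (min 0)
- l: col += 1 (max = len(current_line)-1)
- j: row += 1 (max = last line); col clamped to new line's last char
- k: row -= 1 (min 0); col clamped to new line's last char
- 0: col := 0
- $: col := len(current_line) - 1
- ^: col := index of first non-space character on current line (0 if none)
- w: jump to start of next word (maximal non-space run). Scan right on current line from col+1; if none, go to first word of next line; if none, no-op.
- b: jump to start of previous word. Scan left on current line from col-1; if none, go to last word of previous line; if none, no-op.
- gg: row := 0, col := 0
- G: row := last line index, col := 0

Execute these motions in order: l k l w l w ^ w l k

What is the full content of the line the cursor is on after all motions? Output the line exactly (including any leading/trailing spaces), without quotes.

After 1 (l): row=0 col=1 char='i'
After 2 (k): row=0 col=1 char='i'
After 3 (l): row=0 col=2 char='n'
After 4 (w): row=0 col=6 char='t'
After 5 (l): row=0 col=7 char='e'
After 6 (w): row=0 col=10 char='z'
After 7 (^): row=0 col=0 char='w'
After 8 (w): row=0 col=6 char='t'
After 9 (l): row=0 col=7 char='e'
After 10 (k): row=0 col=7 char='e'

Answer: wind  ten zero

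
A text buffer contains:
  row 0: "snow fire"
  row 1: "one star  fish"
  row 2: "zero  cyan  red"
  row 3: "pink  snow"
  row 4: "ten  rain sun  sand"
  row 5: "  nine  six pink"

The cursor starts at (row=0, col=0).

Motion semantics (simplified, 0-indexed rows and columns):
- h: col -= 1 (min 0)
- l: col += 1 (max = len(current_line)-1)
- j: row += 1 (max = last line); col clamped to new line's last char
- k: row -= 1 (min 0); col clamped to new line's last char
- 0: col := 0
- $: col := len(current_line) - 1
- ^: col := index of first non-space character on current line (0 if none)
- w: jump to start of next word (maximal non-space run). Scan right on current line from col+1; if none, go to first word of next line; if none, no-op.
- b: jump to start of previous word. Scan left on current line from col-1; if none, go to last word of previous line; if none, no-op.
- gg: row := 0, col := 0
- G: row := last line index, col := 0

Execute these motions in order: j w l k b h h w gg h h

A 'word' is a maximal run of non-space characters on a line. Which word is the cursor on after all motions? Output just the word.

After 1 (j): row=1 col=0 char='o'
After 2 (w): row=1 col=4 char='s'
After 3 (l): row=1 col=5 char='t'
After 4 (k): row=0 col=5 char='f'
After 5 (b): row=0 col=0 char='s'
After 6 (h): row=0 col=0 char='s'
After 7 (h): row=0 col=0 char='s'
After 8 (w): row=0 col=5 char='f'
After 9 (gg): row=0 col=0 char='s'
After 10 (h): row=0 col=0 char='s'
After 11 (h): row=0 col=0 char='s'

Answer: snow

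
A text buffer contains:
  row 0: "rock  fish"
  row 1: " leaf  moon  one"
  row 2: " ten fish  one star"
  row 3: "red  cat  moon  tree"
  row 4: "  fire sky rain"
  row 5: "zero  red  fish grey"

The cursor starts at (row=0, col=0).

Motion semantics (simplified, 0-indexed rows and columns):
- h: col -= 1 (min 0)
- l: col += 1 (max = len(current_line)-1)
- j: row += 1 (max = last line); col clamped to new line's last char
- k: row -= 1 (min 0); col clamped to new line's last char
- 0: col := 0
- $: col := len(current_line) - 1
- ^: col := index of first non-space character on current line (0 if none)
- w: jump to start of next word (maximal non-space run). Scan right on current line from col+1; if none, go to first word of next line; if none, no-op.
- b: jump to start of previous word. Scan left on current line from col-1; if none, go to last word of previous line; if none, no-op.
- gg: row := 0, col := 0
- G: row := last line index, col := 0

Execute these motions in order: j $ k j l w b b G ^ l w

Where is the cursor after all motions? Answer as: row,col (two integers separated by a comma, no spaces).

After 1 (j): row=1 col=0 char='_'
After 2 ($): row=1 col=15 char='e'
After 3 (k): row=0 col=9 char='h'
After 4 (j): row=1 col=9 char='o'
After 5 (l): row=1 col=10 char='n'
After 6 (w): row=1 col=13 char='o'
After 7 (b): row=1 col=7 char='m'
After 8 (b): row=1 col=1 char='l'
After 9 (G): row=5 col=0 char='z'
After 10 (^): row=5 col=0 char='z'
After 11 (l): row=5 col=1 char='e'
After 12 (w): row=5 col=6 char='r'

Answer: 5,6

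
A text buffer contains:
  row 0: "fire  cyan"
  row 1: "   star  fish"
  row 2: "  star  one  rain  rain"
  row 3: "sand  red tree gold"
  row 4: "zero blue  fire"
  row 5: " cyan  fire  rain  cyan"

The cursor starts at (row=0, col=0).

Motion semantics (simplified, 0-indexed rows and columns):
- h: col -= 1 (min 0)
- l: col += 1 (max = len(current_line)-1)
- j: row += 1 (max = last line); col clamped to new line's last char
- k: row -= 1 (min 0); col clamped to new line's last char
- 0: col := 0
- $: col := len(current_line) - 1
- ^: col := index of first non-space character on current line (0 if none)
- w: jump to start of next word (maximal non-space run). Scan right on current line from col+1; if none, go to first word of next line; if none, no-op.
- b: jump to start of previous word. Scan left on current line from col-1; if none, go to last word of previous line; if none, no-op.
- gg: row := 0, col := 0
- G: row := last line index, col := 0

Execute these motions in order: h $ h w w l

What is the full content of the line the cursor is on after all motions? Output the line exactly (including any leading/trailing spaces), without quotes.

Answer:    star  fish

Derivation:
After 1 (h): row=0 col=0 char='f'
After 2 ($): row=0 col=9 char='n'
After 3 (h): row=0 col=8 char='a'
After 4 (w): row=1 col=3 char='s'
After 5 (w): row=1 col=9 char='f'
After 6 (l): row=1 col=10 char='i'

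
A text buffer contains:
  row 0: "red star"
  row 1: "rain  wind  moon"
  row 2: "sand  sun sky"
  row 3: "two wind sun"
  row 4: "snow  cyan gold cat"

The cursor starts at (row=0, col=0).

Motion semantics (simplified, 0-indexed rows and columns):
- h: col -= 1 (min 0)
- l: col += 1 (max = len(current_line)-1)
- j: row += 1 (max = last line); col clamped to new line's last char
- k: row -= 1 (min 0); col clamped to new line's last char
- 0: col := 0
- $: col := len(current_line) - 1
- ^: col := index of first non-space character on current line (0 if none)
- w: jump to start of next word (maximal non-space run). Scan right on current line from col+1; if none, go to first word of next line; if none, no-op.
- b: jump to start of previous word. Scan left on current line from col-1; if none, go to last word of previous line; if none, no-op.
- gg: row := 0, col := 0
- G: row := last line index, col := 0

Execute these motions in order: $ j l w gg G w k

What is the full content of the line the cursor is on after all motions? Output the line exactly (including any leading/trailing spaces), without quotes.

After 1 ($): row=0 col=7 char='r'
After 2 (j): row=1 col=7 char='i'
After 3 (l): row=1 col=8 char='n'
After 4 (w): row=1 col=12 char='m'
After 5 (gg): row=0 col=0 char='r'
After 6 (G): row=4 col=0 char='s'
After 7 (w): row=4 col=6 char='c'
After 8 (k): row=3 col=6 char='n'

Answer: two wind sun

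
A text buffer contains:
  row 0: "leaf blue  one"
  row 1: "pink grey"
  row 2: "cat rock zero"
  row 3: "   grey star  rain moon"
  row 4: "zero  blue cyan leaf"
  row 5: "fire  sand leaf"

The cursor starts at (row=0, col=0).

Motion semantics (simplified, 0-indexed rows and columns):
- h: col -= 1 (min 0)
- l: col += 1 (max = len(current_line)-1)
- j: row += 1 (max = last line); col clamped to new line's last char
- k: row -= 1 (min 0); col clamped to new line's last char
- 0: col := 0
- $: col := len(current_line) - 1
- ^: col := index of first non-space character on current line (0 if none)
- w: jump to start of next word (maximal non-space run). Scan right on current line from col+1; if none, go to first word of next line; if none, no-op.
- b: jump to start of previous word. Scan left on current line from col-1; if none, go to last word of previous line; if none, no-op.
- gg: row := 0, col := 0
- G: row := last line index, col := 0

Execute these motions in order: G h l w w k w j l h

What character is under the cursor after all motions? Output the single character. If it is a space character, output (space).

Answer: a

Derivation:
After 1 (G): row=5 col=0 char='f'
After 2 (h): row=5 col=0 char='f'
After 3 (l): row=5 col=1 char='i'
After 4 (w): row=5 col=6 char='s'
After 5 (w): row=5 col=11 char='l'
After 6 (k): row=4 col=11 char='c'
After 7 (w): row=4 col=16 char='l'
After 8 (j): row=5 col=14 char='f'
After 9 (l): row=5 col=14 char='f'
After 10 (h): row=5 col=13 char='a'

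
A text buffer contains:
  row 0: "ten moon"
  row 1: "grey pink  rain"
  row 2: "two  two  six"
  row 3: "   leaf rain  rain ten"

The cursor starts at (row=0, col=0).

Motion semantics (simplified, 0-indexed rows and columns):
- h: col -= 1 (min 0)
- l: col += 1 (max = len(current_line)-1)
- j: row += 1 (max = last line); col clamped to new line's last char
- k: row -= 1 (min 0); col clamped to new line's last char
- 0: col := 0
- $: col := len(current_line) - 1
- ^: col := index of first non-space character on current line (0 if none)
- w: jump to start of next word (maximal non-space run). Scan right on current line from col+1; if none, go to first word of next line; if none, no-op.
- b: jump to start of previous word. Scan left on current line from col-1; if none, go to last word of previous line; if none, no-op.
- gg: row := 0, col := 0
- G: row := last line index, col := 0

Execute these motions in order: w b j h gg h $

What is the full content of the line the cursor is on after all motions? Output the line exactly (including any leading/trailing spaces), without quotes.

After 1 (w): row=0 col=4 char='m'
After 2 (b): row=0 col=0 char='t'
After 3 (j): row=1 col=0 char='g'
After 4 (h): row=1 col=0 char='g'
After 5 (gg): row=0 col=0 char='t'
After 6 (h): row=0 col=0 char='t'
After 7 ($): row=0 col=7 char='n'

Answer: ten moon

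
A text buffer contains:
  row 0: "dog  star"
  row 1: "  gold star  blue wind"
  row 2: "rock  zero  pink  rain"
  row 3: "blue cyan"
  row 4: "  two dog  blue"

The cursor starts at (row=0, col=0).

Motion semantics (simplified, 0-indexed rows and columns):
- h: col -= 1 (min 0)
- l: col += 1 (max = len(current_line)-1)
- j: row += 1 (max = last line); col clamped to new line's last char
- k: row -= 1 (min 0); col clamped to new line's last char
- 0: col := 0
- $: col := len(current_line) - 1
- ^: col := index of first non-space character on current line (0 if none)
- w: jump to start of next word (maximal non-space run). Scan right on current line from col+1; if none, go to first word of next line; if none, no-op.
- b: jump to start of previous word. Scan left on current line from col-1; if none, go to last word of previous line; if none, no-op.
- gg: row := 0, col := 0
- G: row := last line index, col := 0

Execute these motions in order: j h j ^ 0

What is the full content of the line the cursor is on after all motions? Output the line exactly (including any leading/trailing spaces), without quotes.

Answer: rock  zero  pink  rain

Derivation:
After 1 (j): row=1 col=0 char='_'
After 2 (h): row=1 col=0 char='_'
After 3 (j): row=2 col=0 char='r'
After 4 (^): row=2 col=0 char='r'
After 5 (0): row=2 col=0 char='r'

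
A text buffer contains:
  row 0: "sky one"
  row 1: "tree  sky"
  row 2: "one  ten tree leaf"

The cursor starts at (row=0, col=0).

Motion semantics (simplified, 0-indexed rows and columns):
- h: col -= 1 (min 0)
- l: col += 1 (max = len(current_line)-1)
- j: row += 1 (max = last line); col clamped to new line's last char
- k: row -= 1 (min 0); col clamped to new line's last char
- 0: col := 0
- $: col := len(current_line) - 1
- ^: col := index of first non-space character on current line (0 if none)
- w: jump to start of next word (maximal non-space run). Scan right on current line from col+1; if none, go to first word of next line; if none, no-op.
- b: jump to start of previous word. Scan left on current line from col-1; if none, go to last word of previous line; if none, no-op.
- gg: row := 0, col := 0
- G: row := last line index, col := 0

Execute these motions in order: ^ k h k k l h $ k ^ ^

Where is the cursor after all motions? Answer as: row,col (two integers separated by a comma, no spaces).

After 1 (^): row=0 col=0 char='s'
After 2 (k): row=0 col=0 char='s'
After 3 (h): row=0 col=0 char='s'
After 4 (k): row=0 col=0 char='s'
After 5 (k): row=0 col=0 char='s'
After 6 (l): row=0 col=1 char='k'
After 7 (h): row=0 col=0 char='s'
After 8 ($): row=0 col=6 char='e'
After 9 (k): row=0 col=6 char='e'
After 10 (^): row=0 col=0 char='s'
After 11 (^): row=0 col=0 char='s'

Answer: 0,0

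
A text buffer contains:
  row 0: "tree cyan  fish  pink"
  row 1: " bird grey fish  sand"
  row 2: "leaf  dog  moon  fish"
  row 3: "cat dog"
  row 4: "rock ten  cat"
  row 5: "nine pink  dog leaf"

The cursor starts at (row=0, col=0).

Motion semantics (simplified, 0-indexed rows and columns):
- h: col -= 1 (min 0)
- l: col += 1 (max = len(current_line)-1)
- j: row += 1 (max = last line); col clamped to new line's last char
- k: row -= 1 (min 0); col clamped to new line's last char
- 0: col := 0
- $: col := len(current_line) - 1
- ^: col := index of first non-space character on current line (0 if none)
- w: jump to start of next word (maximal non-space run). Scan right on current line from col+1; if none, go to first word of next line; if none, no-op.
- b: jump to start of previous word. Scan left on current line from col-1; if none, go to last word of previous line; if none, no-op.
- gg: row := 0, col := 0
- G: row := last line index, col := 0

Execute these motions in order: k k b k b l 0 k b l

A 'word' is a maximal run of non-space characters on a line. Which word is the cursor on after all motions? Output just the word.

Answer: tree

Derivation:
After 1 (k): row=0 col=0 char='t'
After 2 (k): row=0 col=0 char='t'
After 3 (b): row=0 col=0 char='t'
After 4 (k): row=0 col=0 char='t'
After 5 (b): row=0 col=0 char='t'
After 6 (l): row=0 col=1 char='r'
After 7 (0): row=0 col=0 char='t'
After 8 (k): row=0 col=0 char='t'
After 9 (b): row=0 col=0 char='t'
After 10 (l): row=0 col=1 char='r'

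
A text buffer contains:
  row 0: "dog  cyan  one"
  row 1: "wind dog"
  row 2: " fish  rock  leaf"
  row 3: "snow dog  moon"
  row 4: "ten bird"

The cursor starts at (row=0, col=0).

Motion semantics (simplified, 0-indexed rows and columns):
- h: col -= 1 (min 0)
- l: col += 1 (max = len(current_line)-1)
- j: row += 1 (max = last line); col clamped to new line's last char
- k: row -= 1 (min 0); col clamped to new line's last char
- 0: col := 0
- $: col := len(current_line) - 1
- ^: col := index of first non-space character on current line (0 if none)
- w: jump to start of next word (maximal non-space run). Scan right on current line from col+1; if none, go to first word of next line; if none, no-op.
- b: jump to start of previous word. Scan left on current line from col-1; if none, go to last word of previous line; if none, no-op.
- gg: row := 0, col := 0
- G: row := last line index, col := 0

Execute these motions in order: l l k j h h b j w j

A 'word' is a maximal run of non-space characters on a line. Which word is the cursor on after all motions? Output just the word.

Answer: snow

Derivation:
After 1 (l): row=0 col=1 char='o'
After 2 (l): row=0 col=2 char='g'
After 3 (k): row=0 col=2 char='g'
After 4 (j): row=1 col=2 char='n'
After 5 (h): row=1 col=1 char='i'
After 6 (h): row=1 col=0 char='w'
After 7 (b): row=0 col=11 char='o'
After 8 (j): row=1 col=7 char='g'
After 9 (w): row=2 col=1 char='f'
After 10 (j): row=3 col=1 char='n'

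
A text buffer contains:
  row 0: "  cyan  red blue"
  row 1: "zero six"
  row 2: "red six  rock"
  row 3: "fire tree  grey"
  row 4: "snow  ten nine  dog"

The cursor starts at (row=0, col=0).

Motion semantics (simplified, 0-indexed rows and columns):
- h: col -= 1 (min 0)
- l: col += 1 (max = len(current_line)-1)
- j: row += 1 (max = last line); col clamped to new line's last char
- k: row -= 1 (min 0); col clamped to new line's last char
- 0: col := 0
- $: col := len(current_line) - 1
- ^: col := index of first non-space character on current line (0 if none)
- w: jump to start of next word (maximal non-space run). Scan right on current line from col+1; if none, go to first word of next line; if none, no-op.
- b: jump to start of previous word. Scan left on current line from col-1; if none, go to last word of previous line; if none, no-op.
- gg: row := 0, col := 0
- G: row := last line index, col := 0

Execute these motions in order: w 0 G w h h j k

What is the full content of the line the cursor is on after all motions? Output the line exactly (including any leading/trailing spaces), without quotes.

After 1 (w): row=0 col=2 char='c'
After 2 (0): row=0 col=0 char='_'
After 3 (G): row=4 col=0 char='s'
After 4 (w): row=4 col=6 char='t'
After 5 (h): row=4 col=5 char='_'
After 6 (h): row=4 col=4 char='_'
After 7 (j): row=4 col=4 char='_'
After 8 (k): row=3 col=4 char='_'

Answer: fire tree  grey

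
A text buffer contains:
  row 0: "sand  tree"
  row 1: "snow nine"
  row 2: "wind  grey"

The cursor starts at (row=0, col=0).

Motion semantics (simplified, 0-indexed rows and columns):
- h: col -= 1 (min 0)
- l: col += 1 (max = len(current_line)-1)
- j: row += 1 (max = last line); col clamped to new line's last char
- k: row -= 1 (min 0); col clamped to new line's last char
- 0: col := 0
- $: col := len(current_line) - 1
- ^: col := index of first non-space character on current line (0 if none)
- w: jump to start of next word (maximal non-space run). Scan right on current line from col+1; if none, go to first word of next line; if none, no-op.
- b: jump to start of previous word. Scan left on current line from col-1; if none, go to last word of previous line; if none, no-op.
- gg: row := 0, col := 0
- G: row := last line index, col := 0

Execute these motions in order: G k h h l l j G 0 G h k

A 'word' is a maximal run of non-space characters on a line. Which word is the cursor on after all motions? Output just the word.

After 1 (G): row=2 col=0 char='w'
After 2 (k): row=1 col=0 char='s'
After 3 (h): row=1 col=0 char='s'
After 4 (h): row=1 col=0 char='s'
After 5 (l): row=1 col=1 char='n'
After 6 (l): row=1 col=2 char='o'
After 7 (j): row=2 col=2 char='n'
After 8 (G): row=2 col=0 char='w'
After 9 (0): row=2 col=0 char='w'
After 10 (G): row=2 col=0 char='w'
After 11 (h): row=2 col=0 char='w'
After 12 (k): row=1 col=0 char='s'

Answer: snow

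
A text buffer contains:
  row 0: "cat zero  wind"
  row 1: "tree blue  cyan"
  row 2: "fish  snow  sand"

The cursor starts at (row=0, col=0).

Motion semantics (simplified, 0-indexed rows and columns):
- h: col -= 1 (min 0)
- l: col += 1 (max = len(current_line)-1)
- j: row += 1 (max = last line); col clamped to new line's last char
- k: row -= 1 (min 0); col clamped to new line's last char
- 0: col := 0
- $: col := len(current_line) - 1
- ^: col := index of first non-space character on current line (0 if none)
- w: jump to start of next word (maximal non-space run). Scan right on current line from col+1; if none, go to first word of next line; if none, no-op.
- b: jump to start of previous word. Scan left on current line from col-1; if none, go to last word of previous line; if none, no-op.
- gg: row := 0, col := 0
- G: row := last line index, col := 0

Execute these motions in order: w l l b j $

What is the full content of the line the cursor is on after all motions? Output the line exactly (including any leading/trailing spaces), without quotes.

After 1 (w): row=0 col=4 char='z'
After 2 (l): row=0 col=5 char='e'
After 3 (l): row=0 col=6 char='r'
After 4 (b): row=0 col=4 char='z'
After 5 (j): row=1 col=4 char='_'
After 6 ($): row=1 col=14 char='n'

Answer: tree blue  cyan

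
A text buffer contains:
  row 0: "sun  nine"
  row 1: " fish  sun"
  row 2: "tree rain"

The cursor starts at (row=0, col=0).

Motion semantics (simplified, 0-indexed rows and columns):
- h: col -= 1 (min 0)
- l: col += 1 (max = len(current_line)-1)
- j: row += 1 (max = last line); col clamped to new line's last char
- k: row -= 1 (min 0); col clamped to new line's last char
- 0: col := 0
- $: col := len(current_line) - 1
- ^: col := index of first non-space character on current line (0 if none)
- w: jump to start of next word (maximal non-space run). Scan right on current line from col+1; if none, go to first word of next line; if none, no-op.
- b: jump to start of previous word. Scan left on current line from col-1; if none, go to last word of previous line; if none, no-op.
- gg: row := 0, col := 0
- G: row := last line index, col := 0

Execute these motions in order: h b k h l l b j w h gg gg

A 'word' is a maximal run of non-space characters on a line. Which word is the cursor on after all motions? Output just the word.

After 1 (h): row=0 col=0 char='s'
After 2 (b): row=0 col=0 char='s'
After 3 (k): row=0 col=0 char='s'
After 4 (h): row=0 col=0 char='s'
After 5 (l): row=0 col=1 char='u'
After 6 (l): row=0 col=2 char='n'
After 7 (b): row=0 col=0 char='s'
After 8 (j): row=1 col=0 char='_'
After 9 (w): row=1 col=1 char='f'
After 10 (h): row=1 col=0 char='_'
After 11 (gg): row=0 col=0 char='s'
After 12 (gg): row=0 col=0 char='s'

Answer: sun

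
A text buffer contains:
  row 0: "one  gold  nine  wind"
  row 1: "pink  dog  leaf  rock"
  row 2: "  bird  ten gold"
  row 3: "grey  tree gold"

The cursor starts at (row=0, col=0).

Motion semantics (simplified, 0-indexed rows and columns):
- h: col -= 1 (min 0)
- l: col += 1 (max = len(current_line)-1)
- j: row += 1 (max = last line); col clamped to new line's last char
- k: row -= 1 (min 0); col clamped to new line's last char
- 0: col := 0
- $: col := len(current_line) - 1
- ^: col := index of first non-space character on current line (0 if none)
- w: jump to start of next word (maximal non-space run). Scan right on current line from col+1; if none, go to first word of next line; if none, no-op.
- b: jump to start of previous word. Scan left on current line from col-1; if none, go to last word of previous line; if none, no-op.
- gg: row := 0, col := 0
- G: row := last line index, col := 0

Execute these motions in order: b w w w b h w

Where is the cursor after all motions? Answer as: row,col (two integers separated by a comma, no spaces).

After 1 (b): row=0 col=0 char='o'
After 2 (w): row=0 col=5 char='g'
After 3 (w): row=0 col=11 char='n'
After 4 (w): row=0 col=17 char='w'
After 5 (b): row=0 col=11 char='n'
After 6 (h): row=0 col=10 char='_'
After 7 (w): row=0 col=11 char='n'

Answer: 0,11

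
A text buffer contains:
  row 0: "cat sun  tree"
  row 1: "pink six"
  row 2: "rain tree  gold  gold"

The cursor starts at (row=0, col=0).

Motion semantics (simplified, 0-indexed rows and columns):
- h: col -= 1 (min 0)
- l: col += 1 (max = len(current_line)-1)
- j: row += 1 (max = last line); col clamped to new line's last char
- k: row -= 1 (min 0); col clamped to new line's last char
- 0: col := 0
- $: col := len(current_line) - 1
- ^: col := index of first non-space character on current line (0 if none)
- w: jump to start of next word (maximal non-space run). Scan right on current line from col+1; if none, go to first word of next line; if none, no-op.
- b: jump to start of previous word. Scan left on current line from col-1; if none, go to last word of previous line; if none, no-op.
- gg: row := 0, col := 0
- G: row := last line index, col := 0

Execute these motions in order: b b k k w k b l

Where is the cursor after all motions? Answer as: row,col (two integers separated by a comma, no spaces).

After 1 (b): row=0 col=0 char='c'
After 2 (b): row=0 col=0 char='c'
After 3 (k): row=0 col=0 char='c'
After 4 (k): row=0 col=0 char='c'
After 5 (w): row=0 col=4 char='s'
After 6 (k): row=0 col=4 char='s'
After 7 (b): row=0 col=0 char='c'
After 8 (l): row=0 col=1 char='a'

Answer: 0,1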